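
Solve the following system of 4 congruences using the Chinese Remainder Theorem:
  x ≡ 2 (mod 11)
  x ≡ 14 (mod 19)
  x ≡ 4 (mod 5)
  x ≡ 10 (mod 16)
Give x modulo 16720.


Product of moduli M = 11 · 19 · 5 · 16 = 16720.
Merge one congruence at a time:
  Start: x ≡ 2 (mod 11).
  Combine with x ≡ 14 (mod 19); new modulus lcm = 209.
    Write x = 2 + 11·t and substitute into x ≡ 14 (mod 19): 11·t ≡ 14 − 2 = 12 (mod 19).
    The inverse of 11 mod 19 is 7 (since 11·7 = 77 = 4·19 + 1), so t ≡ 7·12 = 84 ≡ 8 (mod 19).
    Then x = 2 + 11·8 = 90, valid modulo lcm(11, 19) = 209: x ≡ 90 (mod 209).
  Combine with x ≡ 4 (mod 5); new modulus lcm = 1045.
    Write x = 90 + 209·t and substitute into x ≡ 4 (mod 5): 209·t ≡ 4 − 90 = -86 (mod 5).
    Reduce coefficients mod 5: 4·t ≡ 4 (mod 5).
    The inverse of 4 mod 5 is 4 (since 4·4 = 16 = 3·5 + 1), so t ≡ 4·4 = 16 ≡ 1 (mod 5).
    Then x = 90 + 209·1 = 299, valid modulo lcm(209, 5) = 1045: x ≡ 299 (mod 1045).
  Combine with x ≡ 10 (mod 16); new modulus lcm = 16720.
    Write x = 299 + 1045·t and substitute into x ≡ 10 (mod 16): 1045·t ≡ 10 − 299 = -289 (mod 16).
    Reduce coefficients mod 16: 5·t ≡ 15 (mod 16).
    The inverse of 5 mod 16 is 13 (since 5·13 = 65 = 4·16 + 1), so t ≡ 13·15 = 195 ≡ 3 (mod 16).
    Then x = 299 + 1045·3 = 3434, valid modulo lcm(1045, 16) = 16720: x ≡ 3434 (mod 16720).
Verify against each original: 3434 mod 11 = 2, 3434 mod 19 = 14, 3434 mod 5 = 4, 3434 mod 16 = 10.

x ≡ 3434 (mod 16720).


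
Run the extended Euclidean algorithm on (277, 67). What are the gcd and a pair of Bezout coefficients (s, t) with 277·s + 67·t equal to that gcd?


Euclidean algorithm on (277, 67) — divide until remainder is 0:
  277 = 4 · 67 + 9
  67 = 7 · 9 + 4
  9 = 2 · 4 + 1
  4 = 4 · 1 + 0
gcd(277, 67) = 1.
Track Bezout coefficients alongside the remainders: start with r₀ = 277 = a·1 + b·0 (s = 1, t = 0) and r₁ = 67 = a·0 + b·1 (s = 0, t = 1); each new remainder r_{k+1} = r_{k-1} − q_k·r_k inherits s_{k+1} = s_{k-1} − q_k·s_k, t_{k+1} = t_{k-1} − q_k·t_k, so r_k = a·s_k + b·t_k at every step:
  q = 4: r = 9, s = 1 − 4·0 = 1, t = 0 − 4·1 = -4  (check: 277·1 + 67·(-4) = 9)
  q = 7: r = 4, s = 0 − 7·1 = -7, t = 1 − 7·(-4) = 29  (check: 277·(-7) + 67·29 = 4)
  q = 2: r = 1, s = 1 − 2·(-7) = 15, t = -4 − 2·29 = -62  (check: 277·15 + 67·(-62) = 1)
The row with r = 1 (the gcd) gives the Bezout coefficients s = 15, t = -62.
Result: 277 · (15) + 67 · (-62) = 1.

gcd(277, 67) = 1; s = 15, t = -62 (check: 277·15 + 67·(-62) = 1).


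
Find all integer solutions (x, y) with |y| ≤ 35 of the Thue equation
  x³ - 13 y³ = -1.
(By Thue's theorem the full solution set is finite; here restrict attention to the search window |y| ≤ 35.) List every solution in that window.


The equation is x³ - 13y³ = -1. For fixed y, x³ = 13·y³ − 1, so a solution requires the RHS to be a perfect cube.
Strategy: iterate y from -35 to 35, compute RHS = 13·y³ − 1, and check whether it is a (positive or negative) perfect cube.
Check small values of y:
  y = 0: RHS = -1 = (-1)³ ⇒ x = -1 works.
  y = 1: RHS = 12 is not a perfect cube.
  y = -1: RHS = -14 is not a perfect cube.
  y = 2: RHS = 103 is not a perfect cube.
  y = -2: RHS = -105 is not a perfect cube.
  y = 3: RHS = 350 is not a perfect cube.
  y = -3: RHS = -352 is not a perfect cube.
Continuing the search up to |y| = 35 finds no further solutions beyond those listed.
Collected solutions: (-1, 0).

Solutions (with |y| ≤ 35): (-1, 0).


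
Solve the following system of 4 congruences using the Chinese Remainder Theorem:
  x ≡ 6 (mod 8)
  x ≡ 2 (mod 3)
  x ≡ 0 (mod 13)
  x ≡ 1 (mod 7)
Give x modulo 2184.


Product of moduli M = 8 · 3 · 13 · 7 = 2184.
Merge one congruence at a time:
  Start: x ≡ 6 (mod 8).
  Combine with x ≡ 2 (mod 3); new modulus lcm = 24.
    Write x = 6 + 8·t and substitute into x ≡ 2 (mod 3): 8·t ≡ 2 − 6 = -4 (mod 3).
    Reduce coefficients mod 3: 2·t ≡ 2 (mod 3).
    The inverse of 2 mod 3 is 2 (since 2·2 = 4 = 1·3 + 1), so t ≡ 2·2 = 4 ≡ 1 (mod 3).
    Then x = 6 + 8·1 = 14, valid modulo lcm(8, 3) = 24: x ≡ 14 (mod 24).
  Combine with x ≡ 0 (mod 13); new modulus lcm = 312.
    Write x = 14 + 24·t and substitute into x ≡ 0 (mod 13): 24·t ≡ 0 − 14 = -14 (mod 13).
    Reduce coefficients mod 13: 11·t ≡ 12 (mod 13).
    The inverse of 11 mod 13 is 6 (since 11·6 = 66 = 5·13 + 1), so t ≡ 6·12 = 72 ≡ 7 (mod 13).
    Then x = 14 + 24·7 = 182, valid modulo lcm(24, 13) = 312: x ≡ 182 (mod 312).
  Combine with x ≡ 1 (mod 7); new modulus lcm = 2184.
    Write x = 182 + 312·t and substitute into x ≡ 1 (mod 7): 312·t ≡ 1 − 182 = -181 (mod 7).
    Reduce coefficients mod 7: 4·t ≡ 1 (mod 7).
    The inverse of 4 mod 7 is 2 (since 4·2 = 8 = 1·7 + 1), so t ≡ 2·1 = 2 ≡ 2 (mod 7).
    Then x = 182 + 312·2 = 806, valid modulo lcm(312, 7) = 2184: x ≡ 806 (mod 2184).
Verify against each original: 806 mod 8 = 6, 806 mod 3 = 2, 806 mod 13 = 0, 806 mod 7 = 1.

x ≡ 806 (mod 2184).


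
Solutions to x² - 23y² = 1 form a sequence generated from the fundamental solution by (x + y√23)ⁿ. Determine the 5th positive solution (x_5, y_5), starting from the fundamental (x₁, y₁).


Step 1: Find the fundamental solution (x₁, y₁) of x² - 23y² = 1.
  Expand √23 as a continued fraction. a₀ = ⌊√23⌋ = 4; iterate m_{k+1} = d_k·a_k − m_k, d_{k+1} = (23 − m_{k+1}²)/d_k, a_{k+1} = ⌊(a₀ + m_{k+1})/d_{k+1}⌋ (starting m₀ = 0, d₀ = 1), with convergents p_k = a_k·p_{k-1} + p_{k-2}, q_k = a_k·q_{k-1} + q_{k-2} (p₋₁ = 1, q₋₁ = 0):
  k = 0: a₀ = 4; p₀/q₀ = 4/1; p₀² − 23·q₀² = 16 − 23 = -7.
  k = 1: m = 4, d = 7, a = ⌊(4 + 4)/7⌋ = 1; p/q = (1·4 + 1)/(1·1 + 0) = 5/1; p² − 23·q² = 25 − 23 = 2.
  k = 2: m = 3, d = 2, a = ⌊(4 + 3)/2⌋ = 3; p/q = (3·5 + 4)/(3·1 + 1) = 19/4; p² − 23·q² = 361 − 368 = -7.
  k = 3: m = 3, d = 7, a = ⌊(4 + 3)/7⌋ = 1; p/q = (1·19 + 5)/(1·4 + 1) = 24/5; p² − 23·q² = 576 − 575 = 1.
  The first convergent with p² − 23·q² = 1 gives the fundamental solution (x₁, y₁) = (24, 5).
Step 2: Apply the recurrence (x_{n+1}, y_{n+1}) = (x₁x_n + 23y₁y_n, x₁y_n + y₁x_n) repeatedly.
  From (x_1, y_1) = (24, 5): x_2 = 24·24 + 23·5·5 = 1151; y_2 = 24·5 + 5·24 = 240.
  From (x_2, y_2) = (1151, 240): x_3 = 24·1151 + 23·5·240 = 55224; y_3 = 24·240 + 5·1151 = 11515.
  From (x_3, y_3) = (55224, 11515): x_4 = 24·55224 + 23·5·11515 = 2649601; y_4 = 24·11515 + 5·55224 = 552480.
  From (x_4, y_4) = (2649601, 552480): x_5 = 24·2649601 + 23·5·552480 = 127125624; y_5 = 24·552480 + 5·2649601 = 26507525.
Step 3: Verify x_5² - 23·y_5² = 16160924277389376 - 16160924277389375 = 1 (should be 1). ✓

(x_1, y_1) = (24, 5); (x_5, y_5) = (127125624, 26507525).


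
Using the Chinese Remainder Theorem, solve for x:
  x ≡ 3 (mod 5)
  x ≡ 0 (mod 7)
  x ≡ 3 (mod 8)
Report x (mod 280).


Moduli 5, 7, 8 are pairwise coprime; by CRT there is a unique solution modulo M = 5 · 7 · 8 = 280.
Solve pairwise, accumulating the modulus:
  Start with x ≡ 3 (mod 5).
  Combine with x ≡ 0 (mod 7): since gcd(5, 7) = 1, we get a unique residue mod 35.
    Write x = 3 + 5·t and substitute into x ≡ 0 (mod 7): 5·t ≡ 0 − 3 = -3 (mod 7).
    Reduce coefficients mod 7: 5·t ≡ 4 (mod 7).
    The inverse of 5 mod 7 is 3 (since 5·3 = 15 = 2·7 + 1), so t ≡ 3·4 = 12 ≡ 5 (mod 7).
    Then x = 3 + 5·5 = 28, valid modulo lcm(5, 7) = 35: x ≡ 28 (mod 35).
  Combine with x ≡ 3 (mod 8): since gcd(35, 8) = 1, we get a unique residue mod 280.
    Write x = 28 + 35·t and substitute into x ≡ 3 (mod 8): 35·t ≡ 3 − 28 = -25 (mod 8).
    Reduce coefficients mod 8: 3·t ≡ 7 (mod 8).
    The inverse of 3 mod 8 is 3 (since 3·3 = 9 = 1·8 + 1), so t ≡ 3·7 = 21 ≡ 5 (mod 8).
    Then x = 28 + 35·5 = 203, valid modulo lcm(35, 8) = 280: x ≡ 203 (mod 280).
Verify: 203 mod 5 = 3 ✓, 203 mod 7 = 0 ✓, 203 mod 8 = 3 ✓.

x ≡ 203 (mod 280).


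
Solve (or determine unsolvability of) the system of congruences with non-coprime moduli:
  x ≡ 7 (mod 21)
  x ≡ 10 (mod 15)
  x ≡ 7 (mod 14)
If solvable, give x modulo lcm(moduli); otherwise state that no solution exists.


Moduli 21, 15, 14 are not pairwise coprime, so CRT works modulo lcm(m_i) when all pairwise compatibility conditions hold.
Pairwise compatibility: gcd(m_i, m_j) must divide a_i - a_j for every pair.
Merge one congruence at a time:
  Start: x ≡ 7 (mod 21).
  Combine with x ≡ 10 (mod 15): gcd(21, 15) = 3; 10 - 7 = 3, which IS divisible by 3, so compatible.
    Write x = 7 + 21·t and substitute into x ≡ 10 (mod 15): 21·t ≡ 10 − 7 = 3 (mod 15).
    Divide the congruence (and modulus) by g = 3: 7·t ≡ 1 (mod 5).
    Reduce coefficients mod 5: 2·t ≡ 1 (mod 5).
    The inverse of 2 mod 5 is 3 (since 2·3 = 6 = 1·5 + 1), so t ≡ 3·1 = 3 ≡ 3 (mod 5).
    Then x = 7 + 21·3 = 70, valid modulo lcm(21, 15) = 105: x ≡ 70 (mod 105).
  Combine with x ≡ 7 (mod 14): gcd(105, 14) = 7; 7 - 70 = -63, which IS divisible by 7, so compatible.
    Write x = 70 + 105·t and substitute into x ≡ 7 (mod 14): 105·t ≡ 7 − 70 = -63 (mod 14).
    Divide the congruence (and modulus) by g = 7: 15·t ≡ -9 (mod 2).
    Reduce coefficients mod 2: 1·t ≡ 1 (mod 2).
    So t ≡ 1 (mod 2).
    Then x = 70 + 105·1 = 175, valid modulo lcm(105, 14) = 210: x ≡ 175 (mod 210).
Verify: 175 mod 21 = 7, 175 mod 15 = 10, 175 mod 14 = 7.

x ≡ 175 (mod 210).


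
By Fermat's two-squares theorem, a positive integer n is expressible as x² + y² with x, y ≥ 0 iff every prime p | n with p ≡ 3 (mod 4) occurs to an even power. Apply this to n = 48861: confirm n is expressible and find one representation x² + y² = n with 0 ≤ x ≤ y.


Step 1: Factor n = 48861 = 3^2 · 61 · 89.
Step 2: Check the mod-4 condition on each prime factor: 3 ≡ 3 (mod 4), exponent 2 (must be even); 61 ≡ 1 (mod 4), exponent 1; 89 ≡ 1 (mod 4), exponent 1.
All primes ≡ 3 (mod 4) appear to even exponent (or don't appear), so by the two-squares theorem n IS expressible as a sum of two squares.
Step 3: Build a representation. Group n = k² · m with k = 3 and m = 61 · 89 = 5429 (a product of primes ≡ 1 (mod 4)); a representation of m scales to one of n via (k·x)² + (k·y)² = k²(x² + y²). Each prime p ≡ 1 (mod 4) is itself a sum of two squares; find a² by testing p − a² for a perfect square:
  61: 61 − 1² = 60, 61 − 2² = 57, 61 − 3² = 52, 61 − 4² = 45, 61 − 5² = 36 = 6² ⇒ 61 = 5² + 6².
  89: 89 − 1² = 88, 89 − 2² = 85, 89 − 3² = 80, 89 − 4² = 73, 89 − 5² = 64 = 8² ⇒ 89 = 5² + 8².
  Combine using the Brahmagupta–Fibonacci identity (a² + b²)(c² + d²) = (ac − bd)² + (ad + bc)² = (ac + bd)² + (ad − bc)²:
  61 · 89 = 5429: from (5² + 6²)(5² + 8²), take (5·5 − 6·8, 5·8 + 6·5) = (25 − 48, 40 + 30) = (-23, 70); dropping signs (only squares matter) gives (23, 70); check 23² + 70² = 529 + 4900 = 5429 ✓.
  Scale by k = 3: (3·23, 3·70) = (69, 210).
Step 4: Order so x ≤ y and verify: 69² + 210² = 4761 + 44100 = 48861 = n. ✓

n = 48861 = 69² + 210² (one valid representation with x ≤ y).


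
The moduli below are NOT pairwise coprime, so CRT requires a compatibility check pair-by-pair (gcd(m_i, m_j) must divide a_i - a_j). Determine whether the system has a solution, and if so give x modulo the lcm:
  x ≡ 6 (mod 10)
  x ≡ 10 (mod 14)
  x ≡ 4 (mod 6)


Moduli 10, 14, 6 are not pairwise coprime, so CRT works modulo lcm(m_i) when all pairwise compatibility conditions hold.
Pairwise compatibility: gcd(m_i, m_j) must divide a_i - a_j for every pair.
Merge one congruence at a time:
  Start: x ≡ 6 (mod 10).
  Combine with x ≡ 10 (mod 14): gcd(10, 14) = 2; 10 - 6 = 4, which IS divisible by 2, so compatible.
    Write x = 6 + 10·t and substitute into x ≡ 10 (mod 14): 10·t ≡ 10 − 6 = 4 (mod 14).
    Divide the congruence (and modulus) by g = 2: 5·t ≡ 2 (mod 7).
    The inverse of 5 mod 7 is 3 (since 5·3 = 15 = 2·7 + 1), so t ≡ 3·2 = 6 ≡ 6 (mod 7).
    Then x = 6 + 10·6 = 66, valid modulo lcm(10, 14) = 70: x ≡ 66 (mod 70).
  Combine with x ≡ 4 (mod 6): gcd(70, 6) = 2; 4 - 66 = -62, which IS divisible by 2, so compatible.
    Write x = 66 + 70·t and substitute into x ≡ 4 (mod 6): 70·t ≡ 4 − 66 = -62 (mod 6).
    Divide the congruence (and modulus) by g = 2: 35·t ≡ -31 (mod 3).
    Reduce coefficients mod 3: 2·t ≡ 2 (mod 3).
    The inverse of 2 mod 3 is 2 (since 2·2 = 4 = 1·3 + 1), so t ≡ 2·2 = 4 ≡ 1 (mod 3).
    Then x = 66 + 70·1 = 136, valid modulo lcm(70, 6) = 210: x ≡ 136 (mod 210).
Verify: 136 mod 10 = 6, 136 mod 14 = 10, 136 mod 6 = 4.

x ≡ 136 (mod 210).


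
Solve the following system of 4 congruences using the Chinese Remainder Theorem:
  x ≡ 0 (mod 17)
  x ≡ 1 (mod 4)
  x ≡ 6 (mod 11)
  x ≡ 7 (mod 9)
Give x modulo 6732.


Product of moduli M = 17 · 4 · 11 · 9 = 6732.
Merge one congruence at a time:
  Start: x ≡ 0 (mod 17).
  Combine with x ≡ 1 (mod 4); new modulus lcm = 68.
    Write x = 0 + 17·t and substitute into x ≡ 1 (mod 4): 17·t ≡ 1 − 0 = 1 (mod 4).
    Reduce coefficients mod 4: 1·t ≡ 1 (mod 4).
    So t ≡ 1 (mod 4).
    Then x = 0 + 17·1 = 17, valid modulo lcm(17, 4) = 68: x ≡ 17 (mod 68).
  Combine with x ≡ 6 (mod 11); new modulus lcm = 748.
    Write x = 17 + 68·t and substitute into x ≡ 6 (mod 11): 68·t ≡ 6 − 17 = -11 (mod 11).
    Reduce coefficients mod 11: 2·t ≡ 0 (mod 11).
    The inverse of 2 mod 11 is 6 (since 2·6 = 12 = 1·11 + 1), so t ≡ 6·0 = 0 ≡ 0 (mod 11).
    Then x = 17 + 68·0 = 17, valid modulo lcm(68, 11) = 748: x ≡ 17 (mod 748).
  Combine with x ≡ 7 (mod 9); new modulus lcm = 6732.
    Write x = 17 + 748·t and substitute into x ≡ 7 (mod 9): 748·t ≡ 7 − 17 = -10 (mod 9).
    Reduce coefficients mod 9: 1·t ≡ 8 (mod 9).
    So t ≡ 8 (mod 9).
    Then x = 17 + 748·8 = 6001, valid modulo lcm(748, 9) = 6732: x ≡ 6001 (mod 6732).
Verify against each original: 6001 mod 17 = 0, 6001 mod 4 = 1, 6001 mod 11 = 6, 6001 mod 9 = 7.

x ≡ 6001 (mod 6732).


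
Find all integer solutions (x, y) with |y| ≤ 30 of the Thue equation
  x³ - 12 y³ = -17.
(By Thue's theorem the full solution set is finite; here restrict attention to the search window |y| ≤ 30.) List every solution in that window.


The equation is x³ - 12y³ = -17. For fixed y, x³ = 12·y³ − 17, so a solution requires the RHS to be a perfect cube.
Strategy: iterate y from -30 to 30, compute RHS = 12·y³ − 17, and check whether it is a (positive or negative) perfect cube.
Check small values of y:
  y = 0: RHS = -17 is not a perfect cube.
  y = 1: RHS = -5 is not a perfect cube.
  y = -1: RHS = -29 is not a perfect cube.
  y = 2: RHS = 79 is not a perfect cube.
  y = -2: RHS = -113 is not a perfect cube.
  y = 3: RHS = 307 is not a perfect cube.
  y = -3: RHS = -341 is not a perfect cube.
Continuing the search up to |y| = 30 finds no solutions either.
No (x, y) in the scanned range satisfies the equation.

No integer solutions with |y| ≤ 30.


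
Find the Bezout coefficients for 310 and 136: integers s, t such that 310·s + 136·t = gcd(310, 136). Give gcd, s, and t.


Euclidean algorithm on (310, 136) — divide until remainder is 0:
  310 = 2 · 136 + 38
  136 = 3 · 38 + 22
  38 = 1 · 22 + 16
  22 = 1 · 16 + 6
  16 = 2 · 6 + 4
  6 = 1 · 4 + 2
  4 = 2 · 2 + 0
gcd(310, 136) = 2.
Track Bezout coefficients alongside the remainders: start with r₀ = 310 = a·1 + b·0 (s = 1, t = 0) and r₁ = 136 = a·0 + b·1 (s = 0, t = 1); each new remainder r_{k+1} = r_{k-1} − q_k·r_k inherits s_{k+1} = s_{k-1} − q_k·s_k, t_{k+1} = t_{k-1} − q_k·t_k, so r_k = a·s_k + b·t_k at every step:
  q = 2: r = 38, s = 1 − 2·0 = 1, t = 0 − 2·1 = -2  (check: 310·1 + 136·(-2) = 38)
  q = 3: r = 22, s = 0 − 3·1 = -3, t = 1 − 3·(-2) = 7  (check: 310·(-3) + 136·7 = 22)
  q = 1: r = 16, s = 1 − 1·(-3) = 4, t = -2 − 1·7 = -9  (check: 310·4 + 136·(-9) = 16)
  q = 1: r = 6, s = -3 − 1·4 = -7, t = 7 − 1·(-9) = 16  (check: 310·(-7) + 136·16 = 6)
  q = 2: r = 4, s = 4 − 2·(-7) = 18, t = -9 − 2·16 = -41  (check: 310·18 + 136·(-41) = 4)
  q = 1: r = 2, s = -7 − 1·18 = -25, t = 16 − 1·(-41) = 57  (check: 310·(-25) + 136·57 = 2)
The row with r = 2 (the gcd) gives the Bezout coefficients s = -25, t = 57.
Result: 310 · (-25) + 136 · (57) = 2.

gcd(310, 136) = 2; s = -25, t = 57 (check: 310·(-25) + 136·57 = 2).


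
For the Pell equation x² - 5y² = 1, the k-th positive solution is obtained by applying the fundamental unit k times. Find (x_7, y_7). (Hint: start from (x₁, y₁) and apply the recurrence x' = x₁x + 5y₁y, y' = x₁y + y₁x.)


Step 1: Find the fundamental solution (x₁, y₁) of x² - 5y² = 1.
  Expand √5 as a continued fraction. a₀ = ⌊√5⌋ = 2; iterate m_{k+1} = d_k·a_k − m_k, d_{k+1} = (5 − m_{k+1}²)/d_k, a_{k+1} = ⌊(a₀ + m_{k+1})/d_{k+1}⌋ (starting m₀ = 0, d₀ = 1), with convergents p_k = a_k·p_{k-1} + p_{k-2}, q_k = a_k·q_{k-1} + q_{k-2} (p₋₁ = 1, q₋₁ = 0):
  k = 0: a₀ = 2; p₀/q₀ = 2/1; p₀² − 5·q₀² = 4 − 5 = -1.
  k = 1: m = 2, d = 1, a = ⌊(2 + 2)/1⌋ = 4; p/q = (4·2 + 1)/(4·1 + 0) = 9/4; p² − 5·q² = 81 − 80 = 1.
  The first convergent with p² − 5·q² = 1 gives the fundamental solution (x₁, y₁) = (9, 4).
Step 2: Apply the recurrence (x_{n+1}, y_{n+1}) = (x₁x_n + 5y₁y_n, x₁y_n + y₁x_n) repeatedly.
  From (x_1, y_1) = (9, 4): x_2 = 9·9 + 5·4·4 = 161; y_2 = 9·4 + 4·9 = 72.
  From (x_2, y_2) = (161, 72): x_3 = 9·161 + 5·4·72 = 2889; y_3 = 9·72 + 4·161 = 1292.
  From (x_3, y_3) = (2889, 1292): x_4 = 9·2889 + 5·4·1292 = 51841; y_4 = 9·1292 + 4·2889 = 23184.
  From (x_4, y_4) = (51841, 23184): x_5 = 9·51841 + 5·4·23184 = 930249; y_5 = 9·23184 + 4·51841 = 416020.
  From (x_5, y_5) = (930249, 416020): x_6 = 9·930249 + 5·4·416020 = 16692641; y_6 = 9·416020 + 4·930249 = 7465176.
  From (x_6, y_6) = (16692641, 7465176): x_7 = 9·16692641 + 5·4·7465176 = 299537289; y_7 = 9·7465176 + 4·16692641 = 133957148.
Step 3: Verify x_7² - 5·y_7² = 89722587501469521 - 89722587501469520 = 1 (should be 1). ✓

(x_1, y_1) = (9, 4); (x_7, y_7) = (299537289, 133957148).


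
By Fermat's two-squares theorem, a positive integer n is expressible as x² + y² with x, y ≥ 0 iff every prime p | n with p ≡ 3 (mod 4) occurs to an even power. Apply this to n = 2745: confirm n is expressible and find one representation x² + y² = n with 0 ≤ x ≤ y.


Step 1: Factor n = 2745 = 3^2 · 5 · 61.
Step 2: Check the mod-4 condition on each prime factor: 3 ≡ 3 (mod 4), exponent 2 (must be even); 5 ≡ 1 (mod 4), exponent 1; 61 ≡ 1 (mod 4), exponent 1.
All primes ≡ 3 (mod 4) appear to even exponent (or don't appear), so by the two-squares theorem n IS expressible as a sum of two squares.
Step 3: Build a representation. Group n = k² · m with k = 3 and m = 5 · 61 = 305 (a product of primes ≡ 1 (mod 4)); a representation of m scales to one of n via (k·x)² + (k·y)² = k²(x² + y²). Each prime p ≡ 1 (mod 4) is itself a sum of two squares; find a² by testing p − a² for a perfect square:
  5: 5 − 1² = 4 = 2² ⇒ 5 = 1² + 2².
  61: 61 − 1² = 60, 61 − 2² = 57, 61 − 3² = 52, 61 − 4² = 45, 61 − 5² = 36 = 6² ⇒ 61 = 5² + 6².
  Combine using the Brahmagupta–Fibonacci identity (a² + b²)(c² + d²) = (ac − bd)² + (ad + bc)² = (ac + bd)² + (ad − bc)²:
  5 · 61 = 305: from (1² + 2²)(5² + 6²), take (1·5 − 2·6, 1·6 + 2·5) = (5 − 12, 6 + 10) = (-7, 16); dropping signs (only squares matter) gives (7, 16); check 7² + 16² = 49 + 256 = 305 ✓.
  Scale by k = 3: (3·7, 3·16) = (21, 48).
Step 4: Order so x ≤ y and verify: 21² + 48² = 441 + 2304 = 2745 = n. ✓

n = 2745 = 21² + 48² (one valid representation with x ≤ y).


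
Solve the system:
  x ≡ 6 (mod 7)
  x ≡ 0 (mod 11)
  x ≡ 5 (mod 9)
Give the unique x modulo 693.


Moduli 7, 11, 9 are pairwise coprime; by CRT there is a unique solution modulo M = 7 · 11 · 9 = 693.
Solve pairwise, accumulating the modulus:
  Start with x ≡ 6 (mod 7).
  Combine with x ≡ 0 (mod 11): since gcd(7, 11) = 1, we get a unique residue mod 77.
    Write x = 6 + 7·t and substitute into x ≡ 0 (mod 11): 7·t ≡ 0 − 6 = -6 (mod 11).
    Reduce coefficients mod 11: 7·t ≡ 5 (mod 11).
    The inverse of 7 mod 11 is 8 (since 7·8 = 56 = 5·11 + 1), so t ≡ 8·5 = 40 ≡ 7 (mod 11).
    Then x = 6 + 7·7 = 55, valid modulo lcm(7, 11) = 77: x ≡ 55 (mod 77).
  Combine with x ≡ 5 (mod 9): since gcd(77, 9) = 1, we get a unique residue mod 693.
    Write x = 55 + 77·t and substitute into x ≡ 5 (mod 9): 77·t ≡ 5 − 55 = -50 (mod 9).
    Reduce coefficients mod 9: 5·t ≡ 4 (mod 9).
    The inverse of 5 mod 9 is 2 (since 5·2 = 10 = 1·9 + 1), so t ≡ 2·4 = 8 ≡ 8 (mod 9).
    Then x = 55 + 77·8 = 671, valid modulo lcm(77, 9) = 693: x ≡ 671 (mod 693).
Verify: 671 mod 7 = 6 ✓, 671 mod 11 = 0 ✓, 671 mod 9 = 5 ✓.

x ≡ 671 (mod 693).


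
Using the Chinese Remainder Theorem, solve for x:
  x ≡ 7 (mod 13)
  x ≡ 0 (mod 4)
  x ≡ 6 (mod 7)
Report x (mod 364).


Moduli 13, 4, 7 are pairwise coprime; by CRT there is a unique solution modulo M = 13 · 4 · 7 = 364.
Solve pairwise, accumulating the modulus:
  Start with x ≡ 7 (mod 13).
  Combine with x ≡ 0 (mod 4): since gcd(13, 4) = 1, we get a unique residue mod 52.
    Write x = 7 + 13·t and substitute into x ≡ 0 (mod 4): 13·t ≡ 0 − 7 = -7 (mod 4).
    Reduce coefficients mod 4: 1·t ≡ 1 (mod 4).
    So t ≡ 1 (mod 4).
    Then x = 7 + 13·1 = 20, valid modulo lcm(13, 4) = 52: x ≡ 20 (mod 52).
  Combine with x ≡ 6 (mod 7): since gcd(52, 7) = 1, we get a unique residue mod 364.
    Write x = 20 + 52·t and substitute into x ≡ 6 (mod 7): 52·t ≡ 6 − 20 = -14 (mod 7).
    Reduce coefficients mod 7: 3·t ≡ 0 (mod 7).
    The inverse of 3 mod 7 is 5 (since 3·5 = 15 = 2·7 + 1), so t ≡ 5·0 = 0 ≡ 0 (mod 7).
    Then x = 20 + 52·0 = 20, valid modulo lcm(52, 7) = 364: x ≡ 20 (mod 364).
Verify: 20 mod 13 = 7 ✓, 20 mod 4 = 0 ✓, 20 mod 7 = 6 ✓.

x ≡ 20 (mod 364).


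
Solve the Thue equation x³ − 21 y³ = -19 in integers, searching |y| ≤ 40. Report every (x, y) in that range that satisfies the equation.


The equation is x³ - 21y³ = -19. For fixed y, x³ = 21·y³ − 19, so a solution requires the RHS to be a perfect cube.
Strategy: iterate y from -40 to 40, compute RHS = 21·y³ − 19, and check whether it is a (positive or negative) perfect cube.
Check small values of y:
  y = 0: RHS = -19 is not a perfect cube.
  y = 1: RHS = 2 is not a perfect cube.
  y = -1: RHS = -40 is not a perfect cube.
  y = 2: RHS = 149 is not a perfect cube.
  y = -2: RHS = -187 is not a perfect cube.
  y = 3: RHS = 548 is not a perfect cube.
  y = -3: RHS = -586 is not a perfect cube.
Continuing the search up to |y| = 40 finds no solutions either.
No (x, y) in the scanned range satisfies the equation.

No integer solutions with |y| ≤ 40.


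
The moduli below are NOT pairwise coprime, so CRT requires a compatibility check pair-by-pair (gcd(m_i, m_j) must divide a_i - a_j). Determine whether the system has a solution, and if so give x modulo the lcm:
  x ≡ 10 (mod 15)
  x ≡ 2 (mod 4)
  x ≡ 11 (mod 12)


Moduli 15, 4, 12 are not pairwise coprime, so CRT works modulo lcm(m_i) when all pairwise compatibility conditions hold.
Pairwise compatibility: gcd(m_i, m_j) must divide a_i - a_j for every pair.
Merge one congruence at a time:
  Start: x ≡ 10 (mod 15).
  Combine with x ≡ 2 (mod 4): gcd(15, 4) = 1; 2 - 10 = -8, which IS divisible by 1, so compatible.
    Write x = 10 + 15·t and substitute into x ≡ 2 (mod 4): 15·t ≡ 2 − 10 = -8 (mod 4).
    Reduce coefficients mod 4: 3·t ≡ 0 (mod 4).
    The inverse of 3 mod 4 is 3 (since 3·3 = 9 = 2·4 + 1), so t ≡ 3·0 = 0 ≡ 0 (mod 4).
    Then x = 10 + 15·0 = 10, valid modulo lcm(15, 4) = 60: x ≡ 10 (mod 60).
  Combine with x ≡ 11 (mod 12): gcd(60, 12) = 12, and 11 - 10 = 1 is NOT divisible by 12.
    ⇒ system is inconsistent (no integer solution).

No solution (the system is inconsistent).


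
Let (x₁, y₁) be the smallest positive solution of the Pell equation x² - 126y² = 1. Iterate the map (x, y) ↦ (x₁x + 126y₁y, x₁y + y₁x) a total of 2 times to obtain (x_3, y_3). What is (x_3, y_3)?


Step 1: Find the fundamental solution (x₁, y₁) of x² - 126y² = 1.
  Expand √126 as a continued fraction. a₀ = ⌊√126⌋ = 11; iterate m_{k+1} = d_k·a_k − m_k, d_{k+1} = (126 − m_{k+1}²)/d_k, a_{k+1} = ⌊(a₀ + m_{k+1})/d_{k+1}⌋ (starting m₀ = 0, d₀ = 1), with convergents p_k = a_k·p_{k-1} + p_{k-2}, q_k = a_k·q_{k-1} + q_{k-2} (p₋₁ = 1, q₋₁ = 0):
  k = 0: a₀ = 11; p₀/q₀ = 11/1; p₀² − 126·q₀² = 121 − 126 = -5.
  k = 1: m = 11, d = 5, a = ⌊(11 + 11)/5⌋ = 4; p/q = (4·11 + 1)/(4·1 + 0) = 45/4; p² − 126·q² = 2025 − 2016 = 9.
  k = 2: m = 9, d = 9, a = ⌊(11 + 9)/9⌋ = 2; p/q = (2·45 + 11)/(2·4 + 1) = 101/9; p² − 126·q² = 10201 − 10206 = -5.
  k = 3: m = 9, d = 5, a = ⌊(11 + 9)/5⌋ = 4; p/q = (4·101 + 45)/(4·9 + 4) = 449/40; p² − 126·q² = 201601 − 201600 = 1.
  The first convergent with p² − 126·q² = 1 gives the fundamental solution (x₁, y₁) = (449, 40).
Step 2: Apply the recurrence (x_{n+1}, y_{n+1}) = (x₁x_n + 126y₁y_n, x₁y_n + y₁x_n) repeatedly.
  From (x_1, y_1) = (449, 40): x_2 = 449·449 + 126·40·40 = 403201; y_2 = 449·40 + 40·449 = 35920.
  From (x_2, y_2) = (403201, 35920): x_3 = 449·403201 + 126·40·35920 = 362074049; y_3 = 449·35920 + 40·403201 = 32256120.
Step 3: Verify x_3² - 126·y_3² = 131097616959254401 - 131097616959254400 = 1 (should be 1). ✓

(x_1, y_1) = (449, 40); (x_3, y_3) = (362074049, 32256120).


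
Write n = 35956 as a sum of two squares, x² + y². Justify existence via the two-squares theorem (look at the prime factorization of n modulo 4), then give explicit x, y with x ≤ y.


Step 1: Factor n = 35956 = 2^2 · 89 · 101.
Step 2: Check the mod-4 condition on each prime factor: 2 = 2 (special); 89 ≡ 1 (mod 4), exponent 1; 101 ≡ 1 (mod 4), exponent 1.
All primes ≡ 3 (mod 4) appear to even exponent (or don't appear), so by the two-squares theorem n IS expressible as a sum of two squares.
Step 3: Build a representation. Group n = k² · m with k = 2 and m = 89 · 101 = 8989 (a product of primes ≡ 1 (mod 4)); a representation of m scales to one of n via (k·x)² + (k·y)² = k²(x² + y²). Each prime p ≡ 1 (mod 4) is itself a sum of two squares; find a² by testing p − a² for a perfect square:
  89: 89 − 1² = 88, 89 − 2² = 85, 89 − 3² = 80, 89 − 4² = 73, 89 − 5² = 64 = 8² ⇒ 89 = 5² + 8².
  101: 101 − 1² = 100 = 10² ⇒ 101 = 1² + 10².
  Combine using the Brahmagupta–Fibonacci identity (a² + b²)(c² + d²) = (ac − bd)² + (ad + bc)² = (ac + bd)² + (ad − bc)²:
  89 · 101 = 8989: from (5² + 8²)(1² + 10²), take (5·1 − 8·10, 5·10 + 8·1) = (5 − 80, 50 + 8) = (-75, 58); dropping signs (only squares matter) gives (75, 58); check 75² + 58² = 5625 + 3364 = 8989 ✓.
  Scale by k = 2: (2·75, 2·58) = (150, 116).
Step 4: Order so x ≤ y and verify: 116² + 150² = 13456 + 22500 = 35956 = n. ✓

n = 35956 = 116² + 150² (one valid representation with x ≤ y).


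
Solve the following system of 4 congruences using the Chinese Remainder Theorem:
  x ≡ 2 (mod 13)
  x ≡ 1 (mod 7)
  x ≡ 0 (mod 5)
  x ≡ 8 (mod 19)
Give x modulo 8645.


Product of moduli M = 13 · 7 · 5 · 19 = 8645.
Merge one congruence at a time:
  Start: x ≡ 2 (mod 13).
  Combine with x ≡ 1 (mod 7); new modulus lcm = 91.
    Write x = 2 + 13·t and substitute into x ≡ 1 (mod 7): 13·t ≡ 1 − 2 = -1 (mod 7).
    Reduce coefficients mod 7: 6·t ≡ 6 (mod 7).
    The inverse of 6 mod 7 is 6 (since 6·6 = 36 = 5·7 + 1), so t ≡ 6·6 = 36 ≡ 1 (mod 7).
    Then x = 2 + 13·1 = 15, valid modulo lcm(13, 7) = 91: x ≡ 15 (mod 91).
  Combine with x ≡ 0 (mod 5); new modulus lcm = 455.
    Write x = 15 + 91·t and substitute into x ≡ 0 (mod 5): 91·t ≡ 0 − 15 = -15 (mod 5).
    Reduce coefficients mod 5: 1·t ≡ 0 (mod 5).
    So t ≡ 0 (mod 5).
    Then x = 15 + 91·0 = 15, valid modulo lcm(91, 5) = 455: x ≡ 15 (mod 455).
  Combine with x ≡ 8 (mod 19); new modulus lcm = 8645.
    Write x = 15 + 455·t and substitute into x ≡ 8 (mod 19): 455·t ≡ 8 − 15 = -7 (mod 19).
    Reduce coefficients mod 19: 18·t ≡ 12 (mod 19).
    The inverse of 18 mod 19 is 18 (since 18·18 = 324 = 17·19 + 1), so t ≡ 18·12 = 216 ≡ 7 (mod 19).
    Then x = 15 + 455·7 = 3200, valid modulo lcm(455, 19) = 8645: x ≡ 3200 (mod 8645).
Verify against each original: 3200 mod 13 = 2, 3200 mod 7 = 1, 3200 mod 5 = 0, 3200 mod 19 = 8.

x ≡ 3200 (mod 8645).


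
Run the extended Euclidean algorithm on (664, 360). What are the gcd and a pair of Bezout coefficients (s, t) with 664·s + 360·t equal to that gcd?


Euclidean algorithm on (664, 360) — divide until remainder is 0:
  664 = 1 · 360 + 304
  360 = 1 · 304 + 56
  304 = 5 · 56 + 24
  56 = 2 · 24 + 8
  24 = 3 · 8 + 0
gcd(664, 360) = 8.
Track Bezout coefficients alongside the remainders: start with r₀ = 664 = a·1 + b·0 (s = 1, t = 0) and r₁ = 360 = a·0 + b·1 (s = 0, t = 1); each new remainder r_{k+1} = r_{k-1} − q_k·r_k inherits s_{k+1} = s_{k-1} − q_k·s_k, t_{k+1} = t_{k-1} − q_k·t_k, so r_k = a·s_k + b·t_k at every step:
  q = 1: r = 304, s = 1 − 1·0 = 1, t = 0 − 1·1 = -1  (check: 664·1 + 360·(-1) = 304)
  q = 1: r = 56, s = 0 − 1·1 = -1, t = 1 − 1·(-1) = 2  (check: 664·(-1) + 360·2 = 56)
  q = 5: r = 24, s = 1 − 5·(-1) = 6, t = -1 − 5·2 = -11  (check: 664·6 + 360·(-11) = 24)
  q = 2: r = 8, s = -1 − 2·6 = -13, t = 2 − 2·(-11) = 24  (check: 664·(-13) + 360·24 = 8)
The row with r = 8 (the gcd) gives the Bezout coefficients s = -13, t = 24.
Result: 664 · (-13) + 360 · (24) = 8.

gcd(664, 360) = 8; s = -13, t = 24 (check: 664·(-13) + 360·24 = 8).


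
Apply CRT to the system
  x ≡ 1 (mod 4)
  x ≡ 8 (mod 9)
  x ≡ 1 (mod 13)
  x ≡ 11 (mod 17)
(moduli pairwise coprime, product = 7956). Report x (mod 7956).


Product of moduli M = 4 · 9 · 13 · 17 = 7956.
Merge one congruence at a time:
  Start: x ≡ 1 (mod 4).
  Combine with x ≡ 8 (mod 9); new modulus lcm = 36.
    Write x = 1 + 4·t and substitute into x ≡ 8 (mod 9): 4·t ≡ 8 − 1 = 7 (mod 9).
    The inverse of 4 mod 9 is 7 (since 4·7 = 28 = 3·9 + 1), so t ≡ 7·7 = 49 ≡ 4 (mod 9).
    Then x = 1 + 4·4 = 17, valid modulo lcm(4, 9) = 36: x ≡ 17 (mod 36).
  Combine with x ≡ 1 (mod 13); new modulus lcm = 468.
    Write x = 17 + 36·t and substitute into x ≡ 1 (mod 13): 36·t ≡ 1 − 17 = -16 (mod 13).
    Reduce coefficients mod 13: 10·t ≡ 10 (mod 13).
    The inverse of 10 mod 13 is 4 (since 10·4 = 40 = 3·13 + 1), so t ≡ 4·10 = 40 ≡ 1 (mod 13).
    Then x = 17 + 36·1 = 53, valid modulo lcm(36, 13) = 468: x ≡ 53 (mod 468).
  Combine with x ≡ 11 (mod 17); new modulus lcm = 7956.
    Write x = 53 + 468·t and substitute into x ≡ 11 (mod 17): 468·t ≡ 11 − 53 = -42 (mod 17).
    Reduce coefficients mod 17: 9·t ≡ 9 (mod 17).
    The inverse of 9 mod 17 is 2 (since 9·2 = 18 = 1·17 + 1), so t ≡ 2·9 = 18 ≡ 1 (mod 17).
    Then x = 53 + 468·1 = 521, valid modulo lcm(468, 17) = 7956: x ≡ 521 (mod 7956).
Verify against each original: 521 mod 4 = 1, 521 mod 9 = 8, 521 mod 13 = 1, 521 mod 17 = 11.

x ≡ 521 (mod 7956).


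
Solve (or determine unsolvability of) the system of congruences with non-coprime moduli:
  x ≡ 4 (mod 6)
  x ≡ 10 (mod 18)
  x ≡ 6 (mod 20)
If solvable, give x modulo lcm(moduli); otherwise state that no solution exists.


Moduli 6, 18, 20 are not pairwise coprime, so CRT works modulo lcm(m_i) when all pairwise compatibility conditions hold.
Pairwise compatibility: gcd(m_i, m_j) must divide a_i - a_j for every pair.
Merge one congruence at a time:
  Start: x ≡ 4 (mod 6).
  Combine with x ≡ 10 (mod 18): gcd(6, 18) = 6; 10 - 4 = 6, which IS divisible by 6, so compatible.
    Write x = 4 + 6·t and substitute into x ≡ 10 (mod 18): 6·t ≡ 10 − 4 = 6 (mod 18).
    Divide the congruence (and modulus) by g = 6: 1·t ≡ 1 (mod 3).
    So t ≡ 1 (mod 3).
    Then x = 4 + 6·1 = 10, valid modulo lcm(6, 18) = 18: x ≡ 10 (mod 18).
  Combine with x ≡ 6 (mod 20): gcd(18, 20) = 2; 6 - 10 = -4, which IS divisible by 2, so compatible.
    Write x = 10 + 18·t and substitute into x ≡ 6 (mod 20): 18·t ≡ 6 − 10 = -4 (mod 20).
    Divide the congruence (and modulus) by g = 2: 9·t ≡ -2 (mod 10).
    Reduce coefficients mod 10: 9·t ≡ 8 (mod 10).
    The inverse of 9 mod 10 is 9 (since 9·9 = 81 = 8·10 + 1), so t ≡ 9·8 = 72 ≡ 2 (mod 10).
    Then x = 10 + 18·2 = 46, valid modulo lcm(18, 20) = 180: x ≡ 46 (mod 180).
Verify: 46 mod 6 = 4, 46 mod 18 = 10, 46 mod 20 = 6.

x ≡ 46 (mod 180).


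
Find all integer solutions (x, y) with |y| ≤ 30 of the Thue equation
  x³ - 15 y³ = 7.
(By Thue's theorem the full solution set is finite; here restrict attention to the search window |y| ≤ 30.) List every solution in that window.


The equation is x³ - 15y³ = 7. For fixed y, x³ = 15·y³ + 7, so a solution requires the RHS to be a perfect cube.
Strategy: iterate y from -30 to 30, compute RHS = 15·y³ + 7, and check whether it is a (positive or negative) perfect cube.
Check small values of y:
  y = 0: RHS = 7 is not a perfect cube.
  y = 1: RHS = 22 is not a perfect cube.
  y = -1: RHS = -8 = (-2)³ ⇒ x = -2 works.
  y = 2: RHS = 127 is not a perfect cube.
  y = -2: RHS = -113 is not a perfect cube.
  y = 3: RHS = 412 is not a perfect cube.
  y = -3: RHS = -398 is not a perfect cube.
Continuing the search up to |y| = 30 finds no further solutions beyond those listed.
Collected solutions: (-2, -1).

Solutions (with |y| ≤ 30): (-2, -1).


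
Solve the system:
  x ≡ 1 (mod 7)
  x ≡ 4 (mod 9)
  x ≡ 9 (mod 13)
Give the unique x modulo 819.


Moduli 7, 9, 13 are pairwise coprime; by CRT there is a unique solution modulo M = 7 · 9 · 13 = 819.
Solve pairwise, accumulating the modulus:
  Start with x ≡ 1 (mod 7).
  Combine with x ≡ 4 (mod 9): since gcd(7, 9) = 1, we get a unique residue mod 63.
    Write x = 1 + 7·t and substitute into x ≡ 4 (mod 9): 7·t ≡ 4 − 1 = 3 (mod 9).
    The inverse of 7 mod 9 is 4 (since 7·4 = 28 = 3·9 + 1), so t ≡ 4·3 = 12 ≡ 3 (mod 9).
    Then x = 1 + 7·3 = 22, valid modulo lcm(7, 9) = 63: x ≡ 22 (mod 63).
  Combine with x ≡ 9 (mod 13): since gcd(63, 13) = 1, we get a unique residue mod 819.
    Write x = 22 + 63·t and substitute into x ≡ 9 (mod 13): 63·t ≡ 9 − 22 = -13 (mod 13).
    Reduce coefficients mod 13: 11·t ≡ 0 (mod 13).
    The inverse of 11 mod 13 is 6 (since 11·6 = 66 = 5·13 + 1), so t ≡ 6·0 = 0 ≡ 0 (mod 13).
    Then x = 22 + 63·0 = 22, valid modulo lcm(63, 13) = 819: x ≡ 22 (mod 819).
Verify: 22 mod 7 = 1 ✓, 22 mod 9 = 4 ✓, 22 mod 13 = 9 ✓.

x ≡ 22 (mod 819).


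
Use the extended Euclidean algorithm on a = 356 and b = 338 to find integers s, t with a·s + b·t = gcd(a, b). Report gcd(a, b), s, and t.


Euclidean algorithm on (356, 338) — divide until remainder is 0:
  356 = 1 · 338 + 18
  338 = 18 · 18 + 14
  18 = 1 · 14 + 4
  14 = 3 · 4 + 2
  4 = 2 · 2 + 0
gcd(356, 338) = 2.
Track Bezout coefficients alongside the remainders: start with r₀ = 356 = a·1 + b·0 (s = 1, t = 0) and r₁ = 338 = a·0 + b·1 (s = 0, t = 1); each new remainder r_{k+1} = r_{k-1} − q_k·r_k inherits s_{k+1} = s_{k-1} − q_k·s_k, t_{k+1} = t_{k-1} − q_k·t_k, so r_k = a·s_k + b·t_k at every step:
  q = 1: r = 18, s = 1 − 1·0 = 1, t = 0 − 1·1 = -1  (check: 356·1 + 338·(-1) = 18)
  q = 18: r = 14, s = 0 − 18·1 = -18, t = 1 − 18·(-1) = 19  (check: 356·(-18) + 338·19 = 14)
  q = 1: r = 4, s = 1 − 1·(-18) = 19, t = -1 − 1·19 = -20  (check: 356·19 + 338·(-20) = 4)
  q = 3: r = 2, s = -18 − 3·19 = -75, t = 19 − 3·(-20) = 79  (check: 356·(-75) + 338·79 = 2)
The row with r = 2 (the gcd) gives the Bezout coefficients s = -75, t = 79.
Result: 356 · (-75) + 338 · (79) = 2.

gcd(356, 338) = 2; s = -75, t = 79 (check: 356·(-75) + 338·79 = 2).


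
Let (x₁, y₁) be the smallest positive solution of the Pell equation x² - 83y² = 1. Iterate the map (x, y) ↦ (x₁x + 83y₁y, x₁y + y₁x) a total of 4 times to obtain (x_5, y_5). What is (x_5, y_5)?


Step 1: Find the fundamental solution (x₁, y₁) of x² - 83y² = 1.
  Expand √83 as a continued fraction. a₀ = ⌊√83⌋ = 9; iterate m_{k+1} = d_k·a_k − m_k, d_{k+1} = (83 − m_{k+1}²)/d_k, a_{k+1} = ⌊(a₀ + m_{k+1})/d_{k+1}⌋ (starting m₀ = 0, d₀ = 1), with convergents p_k = a_k·p_{k-1} + p_{k-2}, q_k = a_k·q_{k-1} + q_{k-2} (p₋₁ = 1, q₋₁ = 0):
  k = 0: a₀ = 9; p₀/q₀ = 9/1; p₀² − 83·q₀² = 81 − 83 = -2.
  k = 1: m = 9, d = 2, a = ⌊(9 + 9)/2⌋ = 9; p/q = (9·9 + 1)/(9·1 + 0) = 82/9; p² − 83·q² = 6724 − 6723 = 1.
  The first convergent with p² − 83·q² = 1 gives the fundamental solution (x₁, y₁) = (82, 9).
Step 2: Apply the recurrence (x_{n+1}, y_{n+1}) = (x₁x_n + 83y₁y_n, x₁y_n + y₁x_n) repeatedly.
  From (x_1, y_1) = (82, 9): x_2 = 82·82 + 83·9·9 = 13447; y_2 = 82·9 + 9·82 = 1476.
  From (x_2, y_2) = (13447, 1476): x_3 = 82·13447 + 83·9·1476 = 2205226; y_3 = 82·1476 + 9·13447 = 242055.
  From (x_3, y_3) = (2205226, 242055): x_4 = 82·2205226 + 83·9·242055 = 361643617; y_4 = 82·242055 + 9·2205226 = 39695544.
  From (x_4, y_4) = (361643617, 39695544): x_5 = 82·361643617 + 83·9·39695544 = 59307347962; y_5 = 82·39695544 + 9·361643617 = 6509827161.
Step 3: Verify x_5² - 83·y_5² = 3517361522285745553444 - 3517361522285745553443 = 1 (should be 1). ✓

(x_1, y_1) = (82, 9); (x_5, y_5) = (59307347962, 6509827161).


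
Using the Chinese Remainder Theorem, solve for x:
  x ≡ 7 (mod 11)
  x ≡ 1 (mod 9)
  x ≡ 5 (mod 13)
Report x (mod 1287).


Moduli 11, 9, 13 are pairwise coprime; by CRT there is a unique solution modulo M = 11 · 9 · 13 = 1287.
Solve pairwise, accumulating the modulus:
  Start with x ≡ 7 (mod 11).
  Combine with x ≡ 1 (mod 9): since gcd(11, 9) = 1, we get a unique residue mod 99.
    Write x = 7 + 11·t and substitute into x ≡ 1 (mod 9): 11·t ≡ 1 − 7 = -6 (mod 9).
    Reduce coefficients mod 9: 2·t ≡ 3 (mod 9).
    The inverse of 2 mod 9 is 5 (since 2·5 = 10 = 1·9 + 1), so t ≡ 5·3 = 15 ≡ 6 (mod 9).
    Then x = 7 + 11·6 = 73, valid modulo lcm(11, 9) = 99: x ≡ 73 (mod 99).
  Combine with x ≡ 5 (mod 13): since gcd(99, 13) = 1, we get a unique residue mod 1287.
    Write x = 73 + 99·t and substitute into x ≡ 5 (mod 13): 99·t ≡ 5 − 73 = -68 (mod 13).
    Reduce coefficients mod 13: 8·t ≡ 10 (mod 13).
    The inverse of 8 mod 13 is 5 (since 8·5 = 40 = 3·13 + 1), so t ≡ 5·10 = 50 ≡ 11 (mod 13).
    Then x = 73 + 99·11 = 1162, valid modulo lcm(99, 13) = 1287: x ≡ 1162 (mod 1287).
Verify: 1162 mod 11 = 7 ✓, 1162 mod 9 = 1 ✓, 1162 mod 13 = 5 ✓.

x ≡ 1162 (mod 1287).


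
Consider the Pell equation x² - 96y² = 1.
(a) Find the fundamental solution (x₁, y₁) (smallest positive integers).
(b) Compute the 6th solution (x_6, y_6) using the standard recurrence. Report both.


Step 1: Find the fundamental solution (x₁, y₁) of x² - 96y² = 1.
  Expand √96 as a continued fraction. a₀ = ⌊√96⌋ = 9; iterate m_{k+1} = d_k·a_k − m_k, d_{k+1} = (96 − m_{k+1}²)/d_k, a_{k+1} = ⌊(a₀ + m_{k+1})/d_{k+1}⌋ (starting m₀ = 0, d₀ = 1), with convergents p_k = a_k·p_{k-1} + p_{k-2}, q_k = a_k·q_{k-1} + q_{k-2} (p₋₁ = 1, q₋₁ = 0):
  k = 0: a₀ = 9; p₀/q₀ = 9/1; p₀² − 96·q₀² = 81 − 96 = -15.
  k = 1: m = 9, d = 15, a = ⌊(9 + 9)/15⌋ = 1; p/q = (1·9 + 1)/(1·1 + 0) = 10/1; p² − 96·q² = 100 − 96 = 4.
  k = 2: m = 6, d = 4, a = ⌊(9 + 6)/4⌋ = 3; p/q = (3·10 + 9)/(3·1 + 1) = 39/4; p² − 96·q² = 1521 − 1536 = -15.
  k = 3: m = 6, d = 15, a = ⌊(9 + 6)/15⌋ = 1; p/q = (1·39 + 10)/(1·4 + 1) = 49/5; p² − 96·q² = 2401 − 2400 = 1.
  The first convergent with p² − 96·q² = 1 gives the fundamental solution (x₁, y₁) = (49, 5).
Step 2: Apply the recurrence (x_{n+1}, y_{n+1}) = (x₁x_n + 96y₁y_n, x₁y_n + y₁x_n) repeatedly.
  From (x_1, y_1) = (49, 5): x_2 = 49·49 + 96·5·5 = 4801; y_2 = 49·5 + 5·49 = 490.
  From (x_2, y_2) = (4801, 490): x_3 = 49·4801 + 96·5·490 = 470449; y_3 = 49·490 + 5·4801 = 48015.
  From (x_3, y_3) = (470449, 48015): x_4 = 49·470449 + 96·5·48015 = 46099201; y_4 = 49·48015 + 5·470449 = 4704980.
  From (x_4, y_4) = (46099201, 4704980): x_5 = 49·46099201 + 96·5·4704980 = 4517251249; y_5 = 49·4704980 + 5·46099201 = 461040025.
  From (x_5, y_5) = (4517251249, 461040025): x_6 = 49·4517251249 + 96·5·461040025 = 442644523201; y_6 = 49·461040025 + 5·4517251249 = 45177217470.
Step 3: Verify x_6² - 96·y_6² = 195934173919840627286401 - 195934173919840627286400 = 1 (should be 1). ✓

(x_1, y_1) = (49, 5); (x_6, y_6) = (442644523201, 45177217470).
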